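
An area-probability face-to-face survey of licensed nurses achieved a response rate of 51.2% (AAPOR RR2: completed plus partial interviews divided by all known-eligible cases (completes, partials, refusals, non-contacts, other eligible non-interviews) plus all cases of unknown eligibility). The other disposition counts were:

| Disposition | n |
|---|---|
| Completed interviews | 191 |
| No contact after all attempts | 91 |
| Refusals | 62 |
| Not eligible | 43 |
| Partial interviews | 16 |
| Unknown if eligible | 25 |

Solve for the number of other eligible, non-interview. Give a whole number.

Numerator → 191 + 16 = 207
RR2 = 207 / D = 0.512
D = 207 / 0.512 = 404.3
Remaining denominator categories sum to 385
other eligible, non-interview = 404.3 − 385 ≈ 19

19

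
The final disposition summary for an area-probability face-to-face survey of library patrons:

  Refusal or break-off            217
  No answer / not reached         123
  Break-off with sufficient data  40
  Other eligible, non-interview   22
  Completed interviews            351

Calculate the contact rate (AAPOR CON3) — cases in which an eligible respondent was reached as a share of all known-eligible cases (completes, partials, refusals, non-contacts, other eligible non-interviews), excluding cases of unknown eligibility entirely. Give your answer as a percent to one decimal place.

83.7%

Numerator = 351 + 40 + 217 + 22 = 630
Base = 351 + 40 + 217 + 123 + 22 = 753
CON3 = 630 / 753 = 0.8367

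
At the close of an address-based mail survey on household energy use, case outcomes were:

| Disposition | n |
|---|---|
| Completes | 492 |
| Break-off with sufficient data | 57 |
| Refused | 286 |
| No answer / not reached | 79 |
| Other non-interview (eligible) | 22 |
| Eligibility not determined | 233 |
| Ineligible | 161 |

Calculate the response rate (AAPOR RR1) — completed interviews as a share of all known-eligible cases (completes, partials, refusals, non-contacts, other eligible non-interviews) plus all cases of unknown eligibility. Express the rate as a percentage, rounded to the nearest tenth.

Top = 492
Denominator = 492 + 57 + 286 + 79 + 22 + 233 = 1169
RR1 = 492 / 1169 = 0.4209

42.1%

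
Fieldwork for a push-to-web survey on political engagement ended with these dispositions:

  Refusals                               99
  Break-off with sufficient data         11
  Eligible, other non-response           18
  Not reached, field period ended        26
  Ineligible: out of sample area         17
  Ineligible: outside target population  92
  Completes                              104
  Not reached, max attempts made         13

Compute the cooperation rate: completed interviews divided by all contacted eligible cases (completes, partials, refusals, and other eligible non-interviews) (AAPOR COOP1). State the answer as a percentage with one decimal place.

44.8%

Never reached = 26 + 13 = 39
Not eligible = 92 + 17 = 109
Top → 104
Denom → 104 + 11 + 99 + 18 = 232
COOP1 = 104 / 232 = 0.4483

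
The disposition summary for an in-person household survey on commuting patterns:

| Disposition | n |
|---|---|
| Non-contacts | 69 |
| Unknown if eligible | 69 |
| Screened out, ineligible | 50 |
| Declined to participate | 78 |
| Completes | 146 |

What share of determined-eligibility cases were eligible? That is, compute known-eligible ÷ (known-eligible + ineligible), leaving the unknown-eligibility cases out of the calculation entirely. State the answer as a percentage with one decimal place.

Eligible (known): 146 + 78 + 69 = 293
e = 293 / (293 + 50) = 293 / 343 = 0.8542

85.4%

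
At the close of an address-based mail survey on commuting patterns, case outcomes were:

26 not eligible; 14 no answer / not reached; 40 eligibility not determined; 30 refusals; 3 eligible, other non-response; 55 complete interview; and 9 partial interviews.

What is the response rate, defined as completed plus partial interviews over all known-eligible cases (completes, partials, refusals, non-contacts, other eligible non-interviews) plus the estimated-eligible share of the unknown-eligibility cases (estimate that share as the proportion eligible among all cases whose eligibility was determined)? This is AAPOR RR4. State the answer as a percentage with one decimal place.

Num: 55 + 9 = 64
Determined eligible: 55 + 9 + 30 + 14 + 3 = 111
e = 111 / (111 + 26) = 111 / 137 = 0.8102
Estimated eligible among unknowns: 0.8102 × 40 = 32.41
Base: 111 + 32.41 = 143.41
RR4 = 64 / 143.41 = 0.4463

44.6%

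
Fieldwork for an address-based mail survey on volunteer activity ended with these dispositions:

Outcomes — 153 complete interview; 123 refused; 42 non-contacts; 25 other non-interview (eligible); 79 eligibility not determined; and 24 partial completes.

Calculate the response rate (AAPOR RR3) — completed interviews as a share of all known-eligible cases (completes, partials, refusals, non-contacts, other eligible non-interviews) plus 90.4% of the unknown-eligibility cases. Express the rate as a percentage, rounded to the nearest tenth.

34.9%

Num: 153
Determined eligible: 153 + 24 + 123 + 42 + 25 = 367
Estimated eligible among unknowns: 0.9040 × 79 = 71.42
Base: 367 + 71.42 = 438.42
RR3 = 153 / 438.42 = 0.3490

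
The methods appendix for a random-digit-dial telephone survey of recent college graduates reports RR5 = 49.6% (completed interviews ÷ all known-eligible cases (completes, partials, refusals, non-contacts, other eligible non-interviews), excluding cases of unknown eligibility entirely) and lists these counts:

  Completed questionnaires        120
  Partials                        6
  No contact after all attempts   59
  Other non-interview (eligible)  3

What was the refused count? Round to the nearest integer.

RR5 = 120 / D = 0.496
D = 120 / 0.496 = 241.9
Remaining denominator categories sum to 188
refused = 241.9 − 188 ≈ 54

54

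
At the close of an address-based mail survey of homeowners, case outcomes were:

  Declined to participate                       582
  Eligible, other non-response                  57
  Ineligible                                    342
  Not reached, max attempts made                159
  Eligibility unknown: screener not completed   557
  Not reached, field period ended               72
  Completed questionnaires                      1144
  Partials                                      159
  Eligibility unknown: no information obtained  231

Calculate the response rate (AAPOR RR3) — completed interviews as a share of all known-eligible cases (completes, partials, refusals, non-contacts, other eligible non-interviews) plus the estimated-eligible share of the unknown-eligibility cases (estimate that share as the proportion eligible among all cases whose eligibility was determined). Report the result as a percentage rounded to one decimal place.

40.1%

No answer / not reached = 72 + 159 = 231
Eligibility not determined = 557 + 231 = 788
Num → 1144
Known eligible → 1144 + 159 + 582 + 231 + 57 = 2173
e = 2173 / (2173 + 342) = 2173 / 2515 = 0.8640
Estimated eligible among unknowns → 0.8640 × 788 = 680.83
Base → 2173 + 680.83 = 2853.83
RR3 = 1144 / 2853.83 = 0.4009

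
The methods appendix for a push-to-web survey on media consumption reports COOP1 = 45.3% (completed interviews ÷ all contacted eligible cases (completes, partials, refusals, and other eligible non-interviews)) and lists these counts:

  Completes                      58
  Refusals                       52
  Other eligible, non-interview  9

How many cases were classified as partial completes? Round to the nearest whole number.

9

COOP1 = 58 / D = 0.453
D = 58 / 0.453 = 128.0
Other denominator terms total 119
partial completes = 128.0 − 119 ≈ 9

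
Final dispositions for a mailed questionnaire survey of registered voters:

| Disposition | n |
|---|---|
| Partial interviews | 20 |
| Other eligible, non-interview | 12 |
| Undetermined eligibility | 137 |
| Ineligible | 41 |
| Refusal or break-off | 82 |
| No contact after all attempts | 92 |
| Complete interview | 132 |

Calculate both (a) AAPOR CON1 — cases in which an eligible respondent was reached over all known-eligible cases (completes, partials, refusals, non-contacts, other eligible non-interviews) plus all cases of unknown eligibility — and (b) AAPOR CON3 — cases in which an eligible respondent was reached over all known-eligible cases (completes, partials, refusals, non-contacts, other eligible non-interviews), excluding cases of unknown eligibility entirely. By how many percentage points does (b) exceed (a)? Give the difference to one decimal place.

21.0

Numerator → 132 + 20 + 82 + 12 = 246
Denominator → 132 + 20 + 82 + 92 + 12 + 137 = 475
CON1 = 246 / 475 = 0.5179
Denominator → 132 + 20 + 82 + 92 + 12 = 338
CON3 = 246 / 338 = 0.7278
Difference = 72.78 − 51.79 = 20.99 percentage points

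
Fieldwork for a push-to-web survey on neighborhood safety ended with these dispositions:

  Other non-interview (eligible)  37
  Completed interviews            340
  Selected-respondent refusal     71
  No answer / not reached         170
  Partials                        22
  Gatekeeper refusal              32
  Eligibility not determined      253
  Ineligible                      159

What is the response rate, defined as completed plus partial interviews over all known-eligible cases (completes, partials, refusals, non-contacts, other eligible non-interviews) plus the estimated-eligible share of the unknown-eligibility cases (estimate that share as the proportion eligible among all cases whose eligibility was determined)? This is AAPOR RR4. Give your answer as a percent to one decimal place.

Refusals = 32 + 71 = 103
Num: 340 + 22 = 362
Eligible (known): 340 + 22 + 103 + 170 + 37 = 672
e = 672 / (672 + 159) = 672 / 831 = 0.8087
Estimated eligible among unknowns: 0.8087 × 253 = 204.60
Denom: 672 + 204.60 = 876.60
RR4 = 362 / 876.60 = 0.4130

41.3%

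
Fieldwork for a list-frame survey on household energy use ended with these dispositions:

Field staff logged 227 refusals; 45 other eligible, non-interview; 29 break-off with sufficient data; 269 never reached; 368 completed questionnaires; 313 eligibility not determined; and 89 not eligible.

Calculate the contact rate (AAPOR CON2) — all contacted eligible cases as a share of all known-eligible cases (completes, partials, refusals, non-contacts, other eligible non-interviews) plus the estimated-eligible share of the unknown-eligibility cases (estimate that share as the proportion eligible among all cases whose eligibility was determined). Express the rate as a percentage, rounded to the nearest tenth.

54.7%

Top → 368 + 29 + 227 + 45 = 669
Determined eligible → 368 + 29 + 227 + 269 + 45 = 938
e = 938 / (938 + 89) = 938 / 1027 = 0.9133
Estimated eligible among unknowns → 0.9133 × 313 = 285.86
Base → 938 + 285.86 = 1223.86
CON2 = 669 / 1223.86 = 0.5466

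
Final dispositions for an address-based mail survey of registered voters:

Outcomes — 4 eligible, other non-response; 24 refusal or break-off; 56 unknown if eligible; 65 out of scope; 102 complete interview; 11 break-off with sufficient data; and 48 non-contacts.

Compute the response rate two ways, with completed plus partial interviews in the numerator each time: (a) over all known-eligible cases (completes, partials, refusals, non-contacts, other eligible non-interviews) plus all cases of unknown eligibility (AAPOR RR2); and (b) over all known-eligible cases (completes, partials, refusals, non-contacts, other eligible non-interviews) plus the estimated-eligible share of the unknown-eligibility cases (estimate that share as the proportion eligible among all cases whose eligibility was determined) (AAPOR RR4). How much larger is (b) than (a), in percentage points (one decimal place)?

2.9

Num: 102 + 11 = 113
Denom: 102 + 11 + 24 + 48 + 4 + 56 = 245
RR2 = 113 / 245 = 0.4612
Determined eligible: 102 + 11 + 24 + 48 + 4 = 189
e = 189 / (189 + 65) = 189 / 254 = 0.7441
e × U: 0.7441 × 56 = 41.67
Denom: 189 + 41.67 = 230.67
RR4 = 113 / 230.67 = 0.4899
Difference = 48.99 − 46.12 = 2.87 percentage points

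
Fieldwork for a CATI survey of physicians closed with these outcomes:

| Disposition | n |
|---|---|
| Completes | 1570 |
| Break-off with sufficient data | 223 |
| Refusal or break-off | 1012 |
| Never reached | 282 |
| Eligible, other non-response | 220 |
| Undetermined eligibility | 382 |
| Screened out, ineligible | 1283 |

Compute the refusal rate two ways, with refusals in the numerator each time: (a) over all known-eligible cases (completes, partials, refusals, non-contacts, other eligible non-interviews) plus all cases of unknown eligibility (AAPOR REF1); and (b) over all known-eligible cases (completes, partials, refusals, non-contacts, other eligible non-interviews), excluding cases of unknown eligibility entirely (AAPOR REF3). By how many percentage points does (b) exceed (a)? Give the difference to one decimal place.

Numerator = 1012
Denom = 1570 + 223 + 1012 + 282 + 220 + 382 = 3689
REF1 = 1012 / 3689 = 0.2743
Denom = 1570 + 223 + 1012 + 282 + 220 = 3307
REF3 = 1012 / 3307 = 0.3060
Difference = 30.60 − 27.43 = 3.17 percentage points

3.2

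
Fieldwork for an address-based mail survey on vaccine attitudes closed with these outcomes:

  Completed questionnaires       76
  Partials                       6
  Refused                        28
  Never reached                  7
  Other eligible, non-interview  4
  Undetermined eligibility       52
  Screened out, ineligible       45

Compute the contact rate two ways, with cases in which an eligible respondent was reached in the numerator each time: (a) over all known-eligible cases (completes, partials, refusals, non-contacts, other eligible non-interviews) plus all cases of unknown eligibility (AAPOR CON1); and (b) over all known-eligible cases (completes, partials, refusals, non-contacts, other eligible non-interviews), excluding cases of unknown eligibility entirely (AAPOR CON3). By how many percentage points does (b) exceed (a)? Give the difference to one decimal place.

28.3

Numerator: 76 + 6 + 28 + 4 = 114
Base: 76 + 6 + 28 + 7 + 4 + 52 = 173
CON1 = 114 / 173 = 0.6590
Base: 76 + 6 + 28 + 7 + 4 = 121
CON3 = 114 / 121 = 0.9421
Difference = 94.21 − 65.90 = 28.31 percentage points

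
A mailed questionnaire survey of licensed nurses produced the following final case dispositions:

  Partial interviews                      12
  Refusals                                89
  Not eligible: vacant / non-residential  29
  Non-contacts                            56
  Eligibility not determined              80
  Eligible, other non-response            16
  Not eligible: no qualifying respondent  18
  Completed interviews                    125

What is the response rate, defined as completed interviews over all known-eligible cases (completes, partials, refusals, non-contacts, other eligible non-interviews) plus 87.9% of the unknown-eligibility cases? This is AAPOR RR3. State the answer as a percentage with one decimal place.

Screened out, ineligible = 18 + 29 = 47
Numerator = 125
Eligible (known) = 125 + 12 + 89 + 56 + 16 = 298
Estimated eligible among unknowns = 0.8790 × 80 = 70.32
Denom = 298 + 70.32 = 368.32
RR3 = 125 / 368.32 = 0.3394

33.9%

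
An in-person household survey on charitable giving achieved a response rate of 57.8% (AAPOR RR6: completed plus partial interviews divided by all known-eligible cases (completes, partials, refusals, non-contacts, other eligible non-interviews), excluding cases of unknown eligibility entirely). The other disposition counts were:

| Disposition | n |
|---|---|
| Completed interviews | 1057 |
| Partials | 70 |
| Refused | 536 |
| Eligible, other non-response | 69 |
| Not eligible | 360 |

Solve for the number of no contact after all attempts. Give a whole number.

218

Top: 1057 + 70 = 1127
RR6 = 1127 / D = 0.578
D = 1127 / 0.578 = 1949.8
Rest of base = 1732
no contact after all attempts = 1949.8 − 1732 ≈ 218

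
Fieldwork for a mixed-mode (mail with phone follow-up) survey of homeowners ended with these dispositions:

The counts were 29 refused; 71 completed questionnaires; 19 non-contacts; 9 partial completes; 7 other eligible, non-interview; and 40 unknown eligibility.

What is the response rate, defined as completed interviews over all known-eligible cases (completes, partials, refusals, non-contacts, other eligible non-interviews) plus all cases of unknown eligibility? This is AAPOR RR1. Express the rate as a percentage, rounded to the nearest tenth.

40.6%

Num = 71
Base = 71 + 9 + 29 + 19 + 7 + 40 = 175
RR1 = 71 / 175 = 0.4057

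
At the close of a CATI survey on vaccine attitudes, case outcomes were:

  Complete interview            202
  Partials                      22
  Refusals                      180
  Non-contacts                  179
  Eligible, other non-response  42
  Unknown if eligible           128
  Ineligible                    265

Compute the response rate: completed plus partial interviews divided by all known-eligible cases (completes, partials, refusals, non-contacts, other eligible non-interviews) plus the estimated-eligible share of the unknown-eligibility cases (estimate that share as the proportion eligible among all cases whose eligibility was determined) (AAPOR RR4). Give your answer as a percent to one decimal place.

Numerator → 202 + 22 = 224
Known eligible → 202 + 22 + 180 + 179 + 42 = 625
e = 625 / (625 + 265) = 625 / 890 = 0.7022
Estimated eligible among unknowns → 0.7022 × 128 = 89.88
Denom → 625 + 89.88 = 714.88
RR4 = 224 / 714.88 = 0.3133

31.3%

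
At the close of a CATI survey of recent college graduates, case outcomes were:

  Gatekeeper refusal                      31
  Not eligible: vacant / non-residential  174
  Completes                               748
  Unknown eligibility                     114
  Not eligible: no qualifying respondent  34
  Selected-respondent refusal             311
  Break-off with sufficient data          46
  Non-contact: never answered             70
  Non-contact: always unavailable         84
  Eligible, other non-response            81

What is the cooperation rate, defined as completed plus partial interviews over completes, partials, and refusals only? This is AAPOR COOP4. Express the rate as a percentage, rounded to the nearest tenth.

69.9%

Refusals = 31 + 311 = 342
No contact after all attempts = 70 + 84 = 154
Not eligible = 34 + 174 = 208
Num: 748 + 46 = 794
Base: 748 + 46 + 342 = 1136
COOP4 = 794 / 1136 = 0.6989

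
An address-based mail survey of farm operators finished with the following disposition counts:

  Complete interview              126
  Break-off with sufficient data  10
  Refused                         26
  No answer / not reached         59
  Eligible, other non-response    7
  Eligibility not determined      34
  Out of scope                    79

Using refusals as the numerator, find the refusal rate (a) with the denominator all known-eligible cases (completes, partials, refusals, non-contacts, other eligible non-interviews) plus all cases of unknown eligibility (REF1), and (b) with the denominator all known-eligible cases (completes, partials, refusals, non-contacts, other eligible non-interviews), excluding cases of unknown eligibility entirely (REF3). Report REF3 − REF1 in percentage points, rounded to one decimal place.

Numerator: 26
Base: 126 + 10 + 26 + 59 + 7 + 34 = 262
REF1 = 26 / 262 = 0.0992
Base: 126 + 10 + 26 + 59 + 7 = 228
REF3 = 26 / 228 = 0.1140
Difference = 11.40 − 9.92 = 1.48 percentage points

1.5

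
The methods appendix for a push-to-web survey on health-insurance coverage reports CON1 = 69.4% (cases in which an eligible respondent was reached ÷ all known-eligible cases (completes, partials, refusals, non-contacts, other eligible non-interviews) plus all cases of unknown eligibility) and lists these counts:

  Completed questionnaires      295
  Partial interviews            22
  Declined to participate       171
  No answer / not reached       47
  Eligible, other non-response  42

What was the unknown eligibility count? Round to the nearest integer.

187

Num = 295 + 22 + 171 + 42 = 530
CON1 = 530 / D = 0.694
D = 530 / 0.694 = 763.7
Rest of base = 577
unknown eligibility = 763.7 − 577 ≈ 187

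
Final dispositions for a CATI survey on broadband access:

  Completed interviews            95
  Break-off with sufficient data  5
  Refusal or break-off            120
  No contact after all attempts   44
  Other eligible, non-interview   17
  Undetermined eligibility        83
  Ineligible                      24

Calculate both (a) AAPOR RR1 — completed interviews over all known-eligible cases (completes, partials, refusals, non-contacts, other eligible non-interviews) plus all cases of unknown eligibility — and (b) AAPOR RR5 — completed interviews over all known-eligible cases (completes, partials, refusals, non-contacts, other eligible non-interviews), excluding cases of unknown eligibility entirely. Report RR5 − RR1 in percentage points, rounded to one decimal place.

Num → 95
Denominator → 95 + 5 + 120 + 44 + 17 + 83 = 364
RR1 = 95 / 364 = 0.2610
Denominator → 95 + 5 + 120 + 44 + 17 = 281
RR5 = 95 / 281 = 0.3381
Difference = 33.81 − 26.10 = 7.71 percentage points

7.7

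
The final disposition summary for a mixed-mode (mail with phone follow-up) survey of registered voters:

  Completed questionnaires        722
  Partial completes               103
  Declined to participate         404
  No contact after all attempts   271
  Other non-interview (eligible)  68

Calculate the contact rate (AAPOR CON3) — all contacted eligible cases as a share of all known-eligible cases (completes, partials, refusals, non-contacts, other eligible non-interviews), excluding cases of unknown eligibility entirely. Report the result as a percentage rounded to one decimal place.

82.7%

Numerator = 722 + 103 + 404 + 68 = 1297
Denominator = 722 + 103 + 404 + 271 + 68 = 1568
CON3 = 1297 / 1568 = 0.8272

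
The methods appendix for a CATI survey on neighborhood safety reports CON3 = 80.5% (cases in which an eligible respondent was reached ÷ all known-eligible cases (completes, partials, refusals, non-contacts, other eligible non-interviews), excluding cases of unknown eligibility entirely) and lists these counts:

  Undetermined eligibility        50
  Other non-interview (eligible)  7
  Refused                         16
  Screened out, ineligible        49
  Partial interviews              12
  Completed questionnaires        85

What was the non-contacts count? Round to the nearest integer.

29

Top → 85 + 12 + 16 + 7 = 120
CON3 = 120 / D = 0.805
D = 120 / 0.805 = 149.1
Remaining denominator categories sum to 120
non-contacts = 149.1 − 120 ≈ 29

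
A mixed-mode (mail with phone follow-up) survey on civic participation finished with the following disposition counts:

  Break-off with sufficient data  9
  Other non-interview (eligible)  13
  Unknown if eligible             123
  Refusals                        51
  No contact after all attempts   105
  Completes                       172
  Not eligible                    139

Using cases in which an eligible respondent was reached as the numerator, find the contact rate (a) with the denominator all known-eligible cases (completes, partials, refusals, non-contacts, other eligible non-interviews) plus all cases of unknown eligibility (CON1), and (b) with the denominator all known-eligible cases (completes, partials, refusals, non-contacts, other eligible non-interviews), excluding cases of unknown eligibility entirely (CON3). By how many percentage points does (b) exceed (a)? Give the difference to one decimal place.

Num = 172 + 9 + 51 + 13 = 245
Denom = 172 + 9 + 51 + 105 + 13 + 123 = 473
CON1 = 245 / 473 = 0.5180
Denom = 172 + 9 + 51 + 105 + 13 = 350
CON3 = 245 / 350 = 0.7000
Difference = 70.00 − 51.80 = 18.20 percentage points

18.2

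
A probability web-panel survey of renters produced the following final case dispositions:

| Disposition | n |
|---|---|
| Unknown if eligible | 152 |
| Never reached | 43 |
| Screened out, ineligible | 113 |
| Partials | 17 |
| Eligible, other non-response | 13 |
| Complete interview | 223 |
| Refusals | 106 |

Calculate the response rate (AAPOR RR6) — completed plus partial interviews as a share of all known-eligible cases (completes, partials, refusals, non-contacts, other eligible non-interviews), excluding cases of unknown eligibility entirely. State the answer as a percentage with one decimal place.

Numerator = 223 + 17 = 240
Denominator = 223 + 17 + 106 + 43 + 13 = 402
RR6 = 240 / 402 = 0.5970

59.7%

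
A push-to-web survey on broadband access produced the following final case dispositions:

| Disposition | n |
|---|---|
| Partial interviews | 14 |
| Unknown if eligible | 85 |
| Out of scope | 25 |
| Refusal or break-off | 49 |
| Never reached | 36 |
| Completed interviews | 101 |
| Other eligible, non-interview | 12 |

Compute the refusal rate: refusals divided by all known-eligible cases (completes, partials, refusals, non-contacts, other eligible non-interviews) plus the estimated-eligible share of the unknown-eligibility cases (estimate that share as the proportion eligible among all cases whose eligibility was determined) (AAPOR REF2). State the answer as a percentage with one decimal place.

17.0%

Num → 49
Eligible (known) → 101 + 14 + 49 + 36 + 12 = 212
e = 212 / (212 + 25) = 212 / 237 = 0.8945
e × U → 0.8945 × 85 = 76.03
Denom → 212 + 76.03 = 288.03
REF2 = 49 / 288.03 = 0.1701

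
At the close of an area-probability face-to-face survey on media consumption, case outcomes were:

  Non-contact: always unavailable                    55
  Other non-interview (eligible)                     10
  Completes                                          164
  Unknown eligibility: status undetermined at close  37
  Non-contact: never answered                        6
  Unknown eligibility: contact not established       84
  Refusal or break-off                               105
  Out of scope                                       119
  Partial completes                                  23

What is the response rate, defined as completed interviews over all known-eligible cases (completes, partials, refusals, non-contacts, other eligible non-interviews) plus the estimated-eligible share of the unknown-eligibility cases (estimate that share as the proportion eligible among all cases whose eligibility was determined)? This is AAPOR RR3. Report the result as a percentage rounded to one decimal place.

No answer / not reached = 6 + 55 = 61
Eligibility not determined = 84 + 37 = 121
Num = 164
Determined eligible = 164 + 23 + 105 + 61 + 10 = 363
e = 363 / (363 + 119) = 363 / 482 = 0.7531
Eligible share of unknowns = 0.7531 × 121 = 91.13
Base = 363 + 91.13 = 454.13
RR3 = 164 / 454.13 = 0.3611

36.1%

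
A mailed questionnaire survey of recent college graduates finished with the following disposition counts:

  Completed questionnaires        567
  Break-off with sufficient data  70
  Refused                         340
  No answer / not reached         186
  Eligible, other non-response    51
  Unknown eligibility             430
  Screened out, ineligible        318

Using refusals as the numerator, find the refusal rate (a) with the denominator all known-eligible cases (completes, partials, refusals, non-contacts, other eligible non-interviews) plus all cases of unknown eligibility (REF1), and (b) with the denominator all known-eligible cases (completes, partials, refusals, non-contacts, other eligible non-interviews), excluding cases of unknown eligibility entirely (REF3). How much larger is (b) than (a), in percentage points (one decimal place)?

Num: 340
Denominator: 567 + 70 + 340 + 186 + 51 + 430 = 1644
REF1 = 340 / 1644 = 0.2068
Denominator: 567 + 70 + 340 + 186 + 51 = 1214
REF3 = 340 / 1214 = 0.2801
Difference = 28.01 − 20.68 = 7.33 percentage points

7.3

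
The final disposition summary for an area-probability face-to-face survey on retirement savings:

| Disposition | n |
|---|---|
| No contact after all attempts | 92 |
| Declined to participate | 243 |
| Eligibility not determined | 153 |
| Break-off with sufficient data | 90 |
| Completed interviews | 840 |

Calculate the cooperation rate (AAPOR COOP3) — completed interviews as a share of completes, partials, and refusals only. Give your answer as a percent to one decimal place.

Num: 840
Denom: 840 + 90 + 243 = 1173
COOP3 = 840 / 1173 = 0.7161

71.6%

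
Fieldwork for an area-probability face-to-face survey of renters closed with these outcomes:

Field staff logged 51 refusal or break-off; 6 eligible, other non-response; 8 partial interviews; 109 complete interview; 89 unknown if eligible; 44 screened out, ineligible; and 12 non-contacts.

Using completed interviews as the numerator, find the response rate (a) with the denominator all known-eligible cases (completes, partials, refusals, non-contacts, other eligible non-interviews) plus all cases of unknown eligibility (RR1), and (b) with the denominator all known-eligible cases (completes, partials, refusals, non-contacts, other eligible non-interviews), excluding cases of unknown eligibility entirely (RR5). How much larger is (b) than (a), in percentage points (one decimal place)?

19.0

Numerator: 109
Denominator: 109 + 8 + 51 + 12 + 6 + 89 = 275
RR1 = 109 / 275 = 0.3964
Denominator: 109 + 8 + 51 + 12 + 6 = 186
RR5 = 109 / 186 = 0.5860
Difference = 58.60 − 39.64 = 18.96 percentage points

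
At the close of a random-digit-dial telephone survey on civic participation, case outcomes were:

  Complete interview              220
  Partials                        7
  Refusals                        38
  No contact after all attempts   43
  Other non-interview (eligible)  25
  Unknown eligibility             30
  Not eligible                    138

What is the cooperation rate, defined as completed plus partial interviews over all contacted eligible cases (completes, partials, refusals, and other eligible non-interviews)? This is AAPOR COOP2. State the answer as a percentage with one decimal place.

78.3%

Num: 220 + 7 = 227
Base: 220 + 7 + 38 + 25 = 290
COOP2 = 227 / 290 = 0.7828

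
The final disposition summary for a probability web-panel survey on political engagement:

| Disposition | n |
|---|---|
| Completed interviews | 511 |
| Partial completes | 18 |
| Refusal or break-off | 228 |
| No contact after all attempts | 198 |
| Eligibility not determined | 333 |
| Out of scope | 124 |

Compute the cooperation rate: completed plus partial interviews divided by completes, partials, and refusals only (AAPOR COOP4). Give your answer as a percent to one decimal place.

Num → 511 + 18 = 529
Denominator → 511 + 18 + 228 = 757
COOP4 = 529 / 757 = 0.6988

69.9%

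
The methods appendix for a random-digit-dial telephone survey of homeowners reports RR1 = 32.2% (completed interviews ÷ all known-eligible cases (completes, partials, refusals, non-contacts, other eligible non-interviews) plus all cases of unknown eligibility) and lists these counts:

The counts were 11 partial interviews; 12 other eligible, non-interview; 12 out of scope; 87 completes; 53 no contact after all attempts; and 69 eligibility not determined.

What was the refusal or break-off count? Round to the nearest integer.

RR1 = 87 / D = 0.322
D = 87 / 0.322 = 270.2
Remaining denominator categories sum to 232
refusal or break-off = 270.2 − 232 ≈ 38

38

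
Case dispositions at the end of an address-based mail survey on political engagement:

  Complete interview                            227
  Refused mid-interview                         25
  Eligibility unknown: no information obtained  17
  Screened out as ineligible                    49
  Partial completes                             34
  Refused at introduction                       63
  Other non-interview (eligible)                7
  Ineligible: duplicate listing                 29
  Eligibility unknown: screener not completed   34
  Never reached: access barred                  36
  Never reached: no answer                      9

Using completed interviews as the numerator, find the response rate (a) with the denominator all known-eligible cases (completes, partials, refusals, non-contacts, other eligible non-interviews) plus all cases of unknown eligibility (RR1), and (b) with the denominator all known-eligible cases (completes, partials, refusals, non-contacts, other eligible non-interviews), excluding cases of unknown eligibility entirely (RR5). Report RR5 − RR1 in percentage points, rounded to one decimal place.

Refusals = 63 + 25 = 88
Never reached = 9 + 36 = 45
Unknown eligibility = 34 + 17 = 51
Screened out, ineligible = 49 + 29 = 78
Top = 227
Denominator = 227 + 34 + 88 + 45 + 7 + 51 = 452
RR1 = 227 / 452 = 0.5022
Denominator = 227 + 34 + 88 + 45 + 7 = 401
RR5 = 227 / 401 = 0.5661
Difference = 56.61 − 50.22 = 6.39 percentage points

6.4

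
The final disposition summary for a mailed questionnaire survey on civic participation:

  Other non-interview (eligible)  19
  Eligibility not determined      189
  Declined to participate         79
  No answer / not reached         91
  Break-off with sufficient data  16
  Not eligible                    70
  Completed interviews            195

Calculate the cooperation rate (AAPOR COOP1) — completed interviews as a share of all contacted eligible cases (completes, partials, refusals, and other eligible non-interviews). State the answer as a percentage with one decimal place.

63.1%

Numerator = 195
Denom = 195 + 16 + 79 + 19 = 309
COOP1 = 195 / 309 = 0.6311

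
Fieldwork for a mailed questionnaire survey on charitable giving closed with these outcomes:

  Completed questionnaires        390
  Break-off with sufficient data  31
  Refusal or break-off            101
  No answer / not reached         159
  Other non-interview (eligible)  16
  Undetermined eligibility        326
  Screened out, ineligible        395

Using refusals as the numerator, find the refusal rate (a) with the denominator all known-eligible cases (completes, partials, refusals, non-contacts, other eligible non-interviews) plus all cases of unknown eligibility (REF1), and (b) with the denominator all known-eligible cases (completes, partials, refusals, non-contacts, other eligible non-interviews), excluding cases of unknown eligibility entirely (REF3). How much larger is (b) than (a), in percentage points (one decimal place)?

Num: 101
Denom: 390 + 31 + 101 + 159 + 16 + 326 = 1023
REF1 = 101 / 1023 = 0.0987
Denom: 390 + 31 + 101 + 159 + 16 = 697
REF3 = 101 / 697 = 0.1449
Difference = 14.49 − 9.87 = 4.62 percentage points

4.6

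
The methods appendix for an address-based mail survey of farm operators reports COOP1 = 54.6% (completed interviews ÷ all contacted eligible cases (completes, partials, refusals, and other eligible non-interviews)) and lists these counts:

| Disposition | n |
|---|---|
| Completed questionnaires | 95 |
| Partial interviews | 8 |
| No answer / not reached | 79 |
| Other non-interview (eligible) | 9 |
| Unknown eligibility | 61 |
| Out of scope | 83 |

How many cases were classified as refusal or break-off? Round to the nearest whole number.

62

COOP1 = 95 / D = 0.546
D = 95 / 0.546 = 174.0
Remaining denominator categories sum to 112
refusal or break-off = 174.0 − 112 ≈ 62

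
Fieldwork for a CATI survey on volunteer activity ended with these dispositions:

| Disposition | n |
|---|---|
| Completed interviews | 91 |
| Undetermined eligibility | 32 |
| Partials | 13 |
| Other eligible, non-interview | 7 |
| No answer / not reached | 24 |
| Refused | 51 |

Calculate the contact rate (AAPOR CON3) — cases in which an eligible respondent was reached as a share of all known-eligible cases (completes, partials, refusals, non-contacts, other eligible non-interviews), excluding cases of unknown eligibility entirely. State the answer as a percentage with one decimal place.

Numerator → 91 + 13 + 51 + 7 = 162
Denom → 91 + 13 + 51 + 24 + 7 = 186
CON3 = 162 / 186 = 0.8710

87.1%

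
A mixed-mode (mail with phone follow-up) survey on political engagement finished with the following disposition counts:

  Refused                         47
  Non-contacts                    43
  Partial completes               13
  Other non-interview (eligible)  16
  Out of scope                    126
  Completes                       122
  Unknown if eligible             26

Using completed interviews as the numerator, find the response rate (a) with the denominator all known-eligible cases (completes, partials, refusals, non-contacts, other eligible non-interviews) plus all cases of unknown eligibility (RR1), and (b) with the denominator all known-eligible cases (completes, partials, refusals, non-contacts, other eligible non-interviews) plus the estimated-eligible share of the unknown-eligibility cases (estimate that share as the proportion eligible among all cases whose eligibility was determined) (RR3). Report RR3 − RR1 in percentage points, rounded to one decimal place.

Numerator → 122
Base → 122 + 13 + 47 + 43 + 16 + 26 = 267
RR1 = 122 / 267 = 0.4569
Eligible (known) → 122 + 13 + 47 + 43 + 16 = 241
e = 241 / (241 + 126) = 241 / 367 = 0.6567
e × U → 0.6567 × 26 = 17.07
Base → 241 + 17.07 = 258.07
RR3 = 122 / 258.07 = 0.4727
Difference = 47.27 − 45.69 = 1.58 percentage points

1.6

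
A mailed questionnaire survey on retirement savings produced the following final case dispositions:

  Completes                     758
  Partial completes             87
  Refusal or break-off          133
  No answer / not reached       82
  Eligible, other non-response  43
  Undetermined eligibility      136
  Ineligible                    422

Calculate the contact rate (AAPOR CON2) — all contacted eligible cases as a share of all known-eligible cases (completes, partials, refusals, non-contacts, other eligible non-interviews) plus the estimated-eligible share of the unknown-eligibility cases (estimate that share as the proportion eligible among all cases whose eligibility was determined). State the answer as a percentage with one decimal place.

85.0%

Num: 758 + 87 + 133 + 43 = 1021
Eligible (known): 758 + 87 + 133 + 82 + 43 = 1103
e = 1103 / (1103 + 422) = 1103 / 1525 = 0.7233
e × U: 0.7233 × 136 = 98.37
Denom: 1103 + 98.37 = 1201.37
CON2 = 1021 / 1201.37 = 0.8499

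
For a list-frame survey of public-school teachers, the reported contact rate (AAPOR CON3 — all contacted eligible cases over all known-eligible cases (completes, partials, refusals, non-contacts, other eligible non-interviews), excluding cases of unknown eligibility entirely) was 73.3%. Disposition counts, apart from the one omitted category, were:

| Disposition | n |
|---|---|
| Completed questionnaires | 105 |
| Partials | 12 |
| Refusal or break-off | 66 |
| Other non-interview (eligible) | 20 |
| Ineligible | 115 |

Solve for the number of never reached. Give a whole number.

Num → 105 + 12 + 66 + 20 = 203
CON3 = 203 / D = 0.733
D = 203 / 0.733 = 276.9
Rest of base = 203
never reached = 276.9 − 203 ≈ 74

74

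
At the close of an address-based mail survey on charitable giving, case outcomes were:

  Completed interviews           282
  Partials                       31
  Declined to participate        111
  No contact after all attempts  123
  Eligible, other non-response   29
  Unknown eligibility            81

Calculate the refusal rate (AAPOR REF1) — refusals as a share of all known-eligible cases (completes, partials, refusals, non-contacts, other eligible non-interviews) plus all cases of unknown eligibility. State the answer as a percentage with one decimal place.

Top: 111
Base: 282 + 31 + 111 + 123 + 29 + 81 = 657
REF1 = 111 / 657 = 0.1689

16.9%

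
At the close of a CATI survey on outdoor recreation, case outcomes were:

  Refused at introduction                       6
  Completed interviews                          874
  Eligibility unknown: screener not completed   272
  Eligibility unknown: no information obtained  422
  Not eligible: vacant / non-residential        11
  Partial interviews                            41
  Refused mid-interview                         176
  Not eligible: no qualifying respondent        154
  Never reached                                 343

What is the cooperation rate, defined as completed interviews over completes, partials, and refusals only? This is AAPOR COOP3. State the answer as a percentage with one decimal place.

Declined to participate = 6 + 176 = 182
Unknown eligibility = 272 + 422 = 694
Ineligible = 154 + 11 = 165
Numerator → 874
Denom → 874 + 41 + 182 = 1097
COOP3 = 874 / 1097 = 0.7967

79.7%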